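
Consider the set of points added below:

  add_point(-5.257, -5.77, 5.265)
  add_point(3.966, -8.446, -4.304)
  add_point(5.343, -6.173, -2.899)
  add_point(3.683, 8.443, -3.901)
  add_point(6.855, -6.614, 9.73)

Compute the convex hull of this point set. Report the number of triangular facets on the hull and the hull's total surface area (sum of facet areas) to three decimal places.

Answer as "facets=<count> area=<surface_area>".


Points on the hull: [0, 1, 2, 3, 4] (5 of 5).

Per-facet area ½‖(b−a)×(c−a)‖:
  f1: (p3, p4, p0) → 120.5990
  f2: (p1, p4, p0) → 80.1276
  f3: (p1, p3, p0) → 111.5793
  f4: (p2, p3, p4) → 93.1983
  f5: (p2, p1, p4) → 16.6536
  f6: (p2, p1, p3) → 16.5267
Σ area = 438.685

Check V−E+F: 5 − 9 + 6 = 2.

facets=6 area=438.685


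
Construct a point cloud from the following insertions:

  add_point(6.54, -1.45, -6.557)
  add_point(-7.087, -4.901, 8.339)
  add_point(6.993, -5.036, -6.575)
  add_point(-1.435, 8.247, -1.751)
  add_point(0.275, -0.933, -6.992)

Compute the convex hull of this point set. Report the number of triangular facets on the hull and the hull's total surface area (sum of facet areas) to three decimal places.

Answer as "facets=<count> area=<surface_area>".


5 of the 5 inputs are extreme points: [0, 1, 2, 3, 4].

Triangle areas on the boundary:
  f1: (p4, p2, p1) → 67.5172
  f2: (p4, p3, p1) → 89.1307
  f3: (p0, p2, p1) → 36.8967
  f4: (p0, p3, p1) → 116.4741
  f5: (p0, p4, p2) → 11.1448
  f6: (p0, p4, p3) → 33.0880
Σ area = 354.251

Euler: V−E+F = 5−9+6 = 2.

facets=6 area=354.251


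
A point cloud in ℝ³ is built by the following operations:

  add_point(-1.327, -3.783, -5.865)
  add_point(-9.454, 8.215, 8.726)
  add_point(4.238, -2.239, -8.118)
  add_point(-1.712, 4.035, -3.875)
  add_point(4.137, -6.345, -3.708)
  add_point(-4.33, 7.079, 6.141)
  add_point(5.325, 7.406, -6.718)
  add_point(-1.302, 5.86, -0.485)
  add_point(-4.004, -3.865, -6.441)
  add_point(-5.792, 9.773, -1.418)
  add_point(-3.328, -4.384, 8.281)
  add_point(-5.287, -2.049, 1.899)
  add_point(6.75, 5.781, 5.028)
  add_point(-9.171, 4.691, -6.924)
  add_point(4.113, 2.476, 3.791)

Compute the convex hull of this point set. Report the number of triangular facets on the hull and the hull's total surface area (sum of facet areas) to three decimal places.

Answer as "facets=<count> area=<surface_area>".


facets=16 area=917.327

10 of the 15 inputs are extreme points: [1, 2, 4, 6, 8, 9, 10, 11, 12, 13].

Per-facet area ½‖(b−a)×(c−a)‖:
  f1: (p9, p12, p1) → 78.8103
  f2: (p6, p9, p12) → 71.8029
  f3: (p10, p12, p1) → 97.6250
  f4: (p10, p4, p12) → 93.4285
  f5: (p2, p4, p12) → 45.3511
  f6: (p2, p6, p12) → 58.5490
  f7: (p13, p9, p1) → 41.1017
  f8: (p13, p6, p9) → 51.5088
  f9: (p13, p2, p6) → 69.1692
  f10: (p11, p10, p1) → 45.6578
  f11: (p11, p13, p1) → 75.4910
  f12: (p8, p11, p13) → 42.2229
  f13: (p8, p2, p4) → 24.7138
  f14: (p8, p13, p2) → 40.5347
  f15: (p8, p10, p4) → 61.5690
  f16: (p8, p11, p10) → 19.7914
Σ area = 917.327

Euler: V−E+F = 10−24+16 = 2.


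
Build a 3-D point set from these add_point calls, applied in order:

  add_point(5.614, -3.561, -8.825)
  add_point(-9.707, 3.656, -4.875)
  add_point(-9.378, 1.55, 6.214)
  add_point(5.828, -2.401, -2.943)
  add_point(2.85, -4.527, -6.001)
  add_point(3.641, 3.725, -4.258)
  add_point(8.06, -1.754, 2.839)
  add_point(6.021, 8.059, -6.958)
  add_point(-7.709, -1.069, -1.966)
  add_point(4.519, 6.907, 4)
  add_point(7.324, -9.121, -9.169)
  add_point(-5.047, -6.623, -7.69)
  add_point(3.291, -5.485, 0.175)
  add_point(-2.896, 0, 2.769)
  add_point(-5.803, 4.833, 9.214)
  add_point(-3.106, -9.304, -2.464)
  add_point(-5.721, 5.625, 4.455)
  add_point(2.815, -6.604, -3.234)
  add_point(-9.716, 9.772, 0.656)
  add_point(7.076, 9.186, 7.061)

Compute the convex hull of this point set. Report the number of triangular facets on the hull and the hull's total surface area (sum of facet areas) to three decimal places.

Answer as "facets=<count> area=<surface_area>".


12 of the 20 inputs are extreme points: [0, 1, 2, 6, 7, 10, 11, 12, 14, 15, 18, 19].

Facet areas (half cross-product norm):
  f1: (p7, p10, p6) → 96.0424
  f2: (p11, p10, p15) → 37.5857
  f3: (p12, p10, p6) → 34.4291
  f4: (p12, p10, p15) → 42.2311
  f5: (p12, p14, p6) → 53.5825
  f6: (p12, p14, p15) → 64.9910
  f7: (p2, p14, p18) → 27.9621
  f8: (p2, p14, p15) → 38.8209
  f9: (p2, p11, p15) → 47.1131
  f10: (p19, p7, p18) → 115.0009
  f11: (p19, p14, p18) → 72.9521
  f12: (p19, p7, p6) → 75.1297
  f13: (p19, p14, p6) → 79.9471
  f14: (p0, p7, p10) → 11.6375
  f15: (p0, p11, p10) → 32.4765
  f16: (p0, p11, p7) → 62.8718
  f17: (p1, p2, p18) → 39.7584
  f18: (p1, p2, p11) → 65.5499
  f19: (p1, p7, p18) → 67.4551
  f20: (p1, p11, p7) → 94.2464
Σ area = 1159.783

Euler characteristic 12−30+20 = 2 ✓

facets=20 area=1159.783


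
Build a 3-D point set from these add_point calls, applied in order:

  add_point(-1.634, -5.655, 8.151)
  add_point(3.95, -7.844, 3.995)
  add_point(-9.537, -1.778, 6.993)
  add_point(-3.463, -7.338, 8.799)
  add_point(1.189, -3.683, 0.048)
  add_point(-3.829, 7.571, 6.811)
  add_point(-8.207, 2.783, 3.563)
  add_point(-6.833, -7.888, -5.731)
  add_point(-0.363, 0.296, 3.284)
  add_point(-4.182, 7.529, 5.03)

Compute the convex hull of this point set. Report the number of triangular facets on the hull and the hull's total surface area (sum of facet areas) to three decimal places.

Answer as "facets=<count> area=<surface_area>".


Hull vertices (10/10): indices [0, 1, 2, 3, 4, 5, 6, 7, 8, 9].

Facet areas (half cross-product norm):
  f1: (p3, p5, p2) → 45.3277
  f2: (p3, p7, p2) → 59.0067
  f3: (p3, p7, p1) → 62.0623
  f4: (p6, p5, p2) → 19.5870
  f5: (p6, p7, p2) → 40.9778
  f6: (p4, p7, p1) → 31.3156
  f7: (p0, p5, p1) → 45.8148
  f8: (p0, p3, p1) → 8.1585
  f9: (p0, p3, p5) → 14.4259
  f10: (p9, p6, p5) → 5.4062
  f11: (p9, p6, p7) → 34.6821
  f12: (p9, p4, p7) → 70.0473
  f13: (p8, p5, p1) → 19.1734
  f14: (p8, p4, p1) → 16.5697
  f15: (p8, p9, p5) → 7.5242
  f16: (p8, p9, p4) → 9.7435
Σ area = 489.823

Euler characteristic 10−24+16 = 2 ✓

facets=16 area=489.823


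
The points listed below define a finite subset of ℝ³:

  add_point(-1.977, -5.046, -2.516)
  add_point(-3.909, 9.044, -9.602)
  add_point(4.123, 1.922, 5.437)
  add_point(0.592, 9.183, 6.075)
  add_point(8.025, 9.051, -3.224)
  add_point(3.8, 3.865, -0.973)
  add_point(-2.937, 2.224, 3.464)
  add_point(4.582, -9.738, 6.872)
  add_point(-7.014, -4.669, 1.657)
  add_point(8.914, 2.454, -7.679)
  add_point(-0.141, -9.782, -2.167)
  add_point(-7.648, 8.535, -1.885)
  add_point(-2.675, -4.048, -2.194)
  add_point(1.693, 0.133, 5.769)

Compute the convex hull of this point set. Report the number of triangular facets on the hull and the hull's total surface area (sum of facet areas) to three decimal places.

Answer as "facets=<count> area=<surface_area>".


Hull vertices (9/14): indices [1, 2, 3, 4, 7, 8, 9, 10, 11].

Area of each hull facet:
  f1: (p8, p3, p11) → 77.5314
  f2: (p1, p10, p9) → 117.0776
  f3: (p1, p3, p11) → 46.9026
  f4: (p1, p8, p11) → 56.6055
  f5: (p1, p8, p10) → 84.4399
  f6: (p4, p1, p9) → 53.4523
  f7: (p4, p1, p3) → 79.1961
  f8: (p4, p2, p3) → 45.2757
  f9: (p7, p8, p3) → 110.4116
  f10: (p7, p2, p3) → 21.0916
  f11: (p7, p8, p10) → 47.8227
  f12: (p7, p10, p9) → 82.4903
  f13: (p7, p4, p9) → 77.7605
  f14: (p7, p4, p2) → 51.7373
Σ area = 951.795

Euler characteristic 9−21+14 = 2 ✓

facets=14 area=951.795


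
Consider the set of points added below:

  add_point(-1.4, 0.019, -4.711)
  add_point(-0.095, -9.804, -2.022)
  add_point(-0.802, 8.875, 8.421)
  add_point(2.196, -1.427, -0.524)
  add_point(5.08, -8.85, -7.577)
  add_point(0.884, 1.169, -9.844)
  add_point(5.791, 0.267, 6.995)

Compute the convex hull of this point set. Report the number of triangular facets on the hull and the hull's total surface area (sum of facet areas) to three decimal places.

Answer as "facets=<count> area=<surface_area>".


facets=8 area=500.794

6 of the 7 inputs are extreme points: [0, 1, 2, 4, 5, 6].

Facet areas (half cross-product norm):
  f1: (p2, p1, p0) → 77.2912
  f2: (p2, p1, p6) → 74.6797
  f3: (p4, p1, p6) → 56.1843
  f4: (p5, p2, p0) → 35.8553
  f5: (p5, p1, p0) → 27.2849
  f6: (p5, p4, p1) → 42.4520
  f7: (p5, p2, p6) → 95.6951
  f8: (p5, p4, p6) → 91.3517
Σ area = 500.794

Euler: V−E+F = 6−12+8 = 2.


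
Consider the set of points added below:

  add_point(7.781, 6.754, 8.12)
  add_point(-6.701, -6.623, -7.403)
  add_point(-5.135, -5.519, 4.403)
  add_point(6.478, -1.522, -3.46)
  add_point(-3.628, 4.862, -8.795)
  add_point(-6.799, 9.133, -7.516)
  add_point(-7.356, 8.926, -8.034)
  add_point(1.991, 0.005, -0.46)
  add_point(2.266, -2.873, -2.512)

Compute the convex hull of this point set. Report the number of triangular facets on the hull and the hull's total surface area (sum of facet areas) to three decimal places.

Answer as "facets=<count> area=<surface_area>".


Hull vertices (7/9): indices [0, 1, 2, 3, 4, 5, 6].

Facet areas (half cross-product norm):
  f1: (p4, p1, p6) → 28.6095
  f2: (p3, p4, p0) → 92.8914
  f3: (p3, p4, p1) → 74.3013
  f4: (p2, p1, p6) → 93.0442
  f5: (p2, p3, p0) → 101.9914
  f6: (p2, p3, p1) → 79.8275
  f7: (p5, p4, p6) → 2.1536
  f8: (p5, p4, p0) → 55.9593
  f9: (p5, p2, p6) → 7.1913
  f10: (p5, p2, p0) → 162.8585
Σ area = 698.828

Euler: V−E+F = 7−15+10 = 2.

facets=10 area=698.828


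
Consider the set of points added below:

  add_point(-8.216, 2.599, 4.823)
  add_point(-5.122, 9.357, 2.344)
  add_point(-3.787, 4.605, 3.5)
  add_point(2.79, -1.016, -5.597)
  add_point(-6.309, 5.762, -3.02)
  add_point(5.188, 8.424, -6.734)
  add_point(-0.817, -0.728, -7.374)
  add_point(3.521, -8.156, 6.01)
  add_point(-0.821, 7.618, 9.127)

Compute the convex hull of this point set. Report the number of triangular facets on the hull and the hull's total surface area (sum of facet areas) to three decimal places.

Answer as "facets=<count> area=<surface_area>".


Hull vertices (8/9): indices [0, 1, 3, 4, 5, 6, 7, 8].

Area of each hull facet:
  f1: (p8, p7, p0) → 76.8730
  f2: (p8, p7, p5) → 137.8705
  f3: (p6, p7, p0) → 103.6670
  f4: (p1, p8, p0) → 31.2763
  f5: (p1, p8, p5) → 56.0330
  f6: (p3, p7, p5) → 54.0630
  f7: (p3, p6, p5) → 19.6683
  f8: (p3, p6, p7) → 24.4209
  f9: (p4, p6, p5) → 50.2910
  f10: (p4, p1, p5) → 40.5799
  f11: (p4, p6, p0) → 39.6121
  f12: (p4, p1, p0) → 24.6525
Σ area = 659.007

Euler: V−E+F = 8−18+12 = 2.

facets=12 area=659.007


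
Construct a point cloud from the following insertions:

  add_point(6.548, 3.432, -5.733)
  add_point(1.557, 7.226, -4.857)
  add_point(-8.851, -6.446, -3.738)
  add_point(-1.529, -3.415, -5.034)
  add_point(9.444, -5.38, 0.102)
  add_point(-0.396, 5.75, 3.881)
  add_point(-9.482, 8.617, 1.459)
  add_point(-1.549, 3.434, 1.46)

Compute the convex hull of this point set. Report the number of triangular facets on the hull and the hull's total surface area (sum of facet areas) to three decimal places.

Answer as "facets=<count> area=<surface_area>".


facets=10 area=591.221

Extreme-point indices: [0, 1, 2, 3, 4, 5, 6] — 7 of 8 on the boundary.

Area of each hull facet:
  f1: (p5, p2, p6) → 76.2495
  f2: (p5, p2, p4) → 121.2180
  f3: (p5, p0, p4) → 65.7511
  f4: (p3, p2, p4) → 35.7973
  f5: (p3, p0, p4) → 54.4051
  f6: (p1, p5, p6) → 44.4394
  f7: (p1, p5, p0) → 28.1089
  f8: (p1, p2, p6) → 97.3857
  f9: (p1, p3, p2) → 35.1203
  f10: (p1, p3, p0) → 32.7452
Σ area = 591.221

Euler characteristic 7−15+10 = 2 ✓


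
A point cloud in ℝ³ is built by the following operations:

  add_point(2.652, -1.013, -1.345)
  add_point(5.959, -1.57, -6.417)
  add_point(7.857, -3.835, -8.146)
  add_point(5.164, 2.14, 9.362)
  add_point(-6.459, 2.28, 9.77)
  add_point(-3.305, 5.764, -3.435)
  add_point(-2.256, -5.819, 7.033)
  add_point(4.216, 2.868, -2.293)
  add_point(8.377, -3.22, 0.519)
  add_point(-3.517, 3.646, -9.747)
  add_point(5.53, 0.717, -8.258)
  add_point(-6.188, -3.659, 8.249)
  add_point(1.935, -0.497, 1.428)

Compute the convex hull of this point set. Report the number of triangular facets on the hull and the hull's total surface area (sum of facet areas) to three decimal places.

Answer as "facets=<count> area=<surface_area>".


facets=16 area=709.358

10 of the 13 inputs are extreme points: [2, 3, 4, 5, 6, 7, 8, 9, 10, 11].

Triangle areas on the boundary:
  f1: (p3, p6, p8) → 56.9326
  f2: (p11, p9, p4) → 59.6667
  f3: (p11, p9, p6) → 44.7999
  f4: (p11, p3, p4) → 35.6135
  f5: (p11, p3, p6) → 25.4534
  f6: (p2, p6, p8) → 49.6363
  f7: (p2, p9, p6) → 119.8854
  f8: (p10, p2, p9) → 17.5260
  f9: (p10, p3, p8) → 48.8796
  f10: (p10, p2, p8) → 22.2477
  f11: (p5, p10, p9) → 31.9558
  f12: (p5, p9, p4) → 27.5992
  f13: (p5, p3, p4) → 78.8190
  f14: (p7, p10, p3) → 18.0692
  f15: (p7, p5, p3) → 46.3315
  f16: (p7, p5, p10) → 25.9420
Σ area = 709.358

Euler characteristic 10−24+16 = 2 ✓


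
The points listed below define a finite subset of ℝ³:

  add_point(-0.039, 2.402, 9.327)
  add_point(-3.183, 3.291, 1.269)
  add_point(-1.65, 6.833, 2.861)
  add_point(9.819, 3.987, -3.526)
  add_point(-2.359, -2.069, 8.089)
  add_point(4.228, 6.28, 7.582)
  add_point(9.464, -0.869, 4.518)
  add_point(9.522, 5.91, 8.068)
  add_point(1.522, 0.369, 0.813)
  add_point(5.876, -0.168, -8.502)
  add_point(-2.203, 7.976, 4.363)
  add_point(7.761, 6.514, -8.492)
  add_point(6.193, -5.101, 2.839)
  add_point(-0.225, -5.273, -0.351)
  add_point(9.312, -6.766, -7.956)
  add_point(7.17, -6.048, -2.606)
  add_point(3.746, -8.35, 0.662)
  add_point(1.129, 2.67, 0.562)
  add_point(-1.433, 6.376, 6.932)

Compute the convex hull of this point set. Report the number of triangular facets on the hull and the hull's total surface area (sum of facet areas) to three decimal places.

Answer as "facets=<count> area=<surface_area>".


Extreme-point indices: [0, 1, 3, 4, 5, 6, 7, 9, 10, 11, 12, 13, 14, 16, 18] — 15 of 19 on the boundary.

Triangle areas on the boundary:
  f1: (p4, p10, p1) → 24.7782
  f2: (p13, p9, p1) → 52.0435
  f3: (p13, p4, p1) → 35.5002
  f4: (p13, p4, p16) → 23.2610
  f5: (p11, p9, p1) → 47.6887
  f6: (p11, p10, p1) → 42.7305
  f7: (p14, p13, p16) → 26.2576
  f8: (p14, p13, p9) → 41.6012
  f9: (p14, p6, p3) → 54.0827
  f10: (p14, p11, p3) → 34.5109
  f11: (p14, p11, p9) → 17.8024
  f12: (p7, p4, p0) → 19.4614
  f13: (p7, p6, p4) → 47.4395
  f14: (p7, p6, p3) → 35.9106
  f15: (p7, p11, p3) → 23.2449
  f16: (p7, p11, p10) → 95.1888
  f17: (p12, p4, p16) → 24.1802
  f18: (p12, p6, p4) → 29.2134
  f19: (p12, p14, p16) → 23.9450
  f20: (p12, p14, p6) → 30.9484
  f21: (p18, p4, p0) → 11.1543
  f22: (p18, p4, p10) → 10.8192
  f23: (p5, p7, p10) → 7.7029
  f24: (p5, p18, p10) → 8.3446
  f25: (p5, p7, p0) → 12.4328
  f26: (p5, p18, p0) → 12.9007
Σ area = 793.144

Euler characteristic 15−39+26 = 2 ✓

facets=26 area=793.144


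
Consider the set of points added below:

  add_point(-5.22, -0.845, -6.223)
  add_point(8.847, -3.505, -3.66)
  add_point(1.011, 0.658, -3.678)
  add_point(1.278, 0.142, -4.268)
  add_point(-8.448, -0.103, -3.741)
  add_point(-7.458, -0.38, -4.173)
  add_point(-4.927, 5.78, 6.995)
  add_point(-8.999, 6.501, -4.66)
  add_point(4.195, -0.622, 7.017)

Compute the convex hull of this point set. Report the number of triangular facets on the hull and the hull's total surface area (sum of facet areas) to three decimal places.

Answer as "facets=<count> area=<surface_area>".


facets=10 area=471.192

Extreme-point indices: [0, 1, 4, 5, 6, 7, 8] — 7 of 9 on the boundary.

Per-facet area ½‖(b−a)×(c−a)‖:
  f1: (p0, p1, p7) → 50.5801
  f2: (p4, p0, p7) → 13.6698
  f3: (p6, p1, p7) → 118.1041
  f4: (p6, p8, p1) → 59.5797
  f5: (p6, p4, p7) → 40.4100
  f6: (p6, p4, p8) → 70.9315
  f7: (p5, p0, p1) → 17.6055
  f8: (p5, p4, p0) → 0.5678
  f9: (p5, p8, p1) → 91.3945
  f10: (p5, p4, p8) → 8.3486
Σ area = 471.192

Check V−E+F: 7 − 15 + 10 = 2.


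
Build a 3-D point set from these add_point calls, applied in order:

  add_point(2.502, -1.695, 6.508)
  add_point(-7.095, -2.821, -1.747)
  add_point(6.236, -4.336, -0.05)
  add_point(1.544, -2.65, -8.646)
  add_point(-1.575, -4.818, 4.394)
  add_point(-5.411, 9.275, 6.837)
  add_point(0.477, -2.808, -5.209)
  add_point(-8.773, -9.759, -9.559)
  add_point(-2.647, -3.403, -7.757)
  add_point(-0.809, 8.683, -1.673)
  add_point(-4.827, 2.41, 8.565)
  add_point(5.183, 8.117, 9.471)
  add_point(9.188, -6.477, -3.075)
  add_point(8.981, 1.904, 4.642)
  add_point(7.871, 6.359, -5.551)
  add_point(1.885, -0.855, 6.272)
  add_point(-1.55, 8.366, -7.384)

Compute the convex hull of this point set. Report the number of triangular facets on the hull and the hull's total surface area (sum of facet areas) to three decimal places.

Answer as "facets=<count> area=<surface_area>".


12 of the 17 inputs are extreme points: [0, 3, 4, 5, 7, 9, 10, 11, 12, 13, 14, 16].

Triangle areas on the boundary:
  f1: (p16, p5, p7) → 144.5932
  f2: (p4, p12, p7) → 107.2622
  f3: (p3, p12, p7) → 57.4683
  f4: (p3, p16, p7) → 68.2870
  f5: (p14, p3, p12) → 56.2273
  f6: (p14, p3, p16) → 50.8555
  f7: (p9, p11, p5) → 51.4579
  f8: (p9, p16, p5) → 16.3251
  f9: (p9, p14, p11) → 61.7708
  f10: (p9, p14, p16) → 26.9978
  f11: (p0, p4, p12) → 34.8343
  f12: (p10, p5, p7) → 74.7313
  f13: (p10, p4, p7) → 64.7318
  f14: (p10, p0, p4) → 23.1594
  f15: (p10, p11, p5) → 37.8524
  f16: (p10, p0, p11) → 43.8211
  f17: (p13, p0, p12) → 42.9419
  f18: (p13, p0, p11) → 32.9119
  f19: (p13, p14, p12) → 60.2865
  f20: (p13, p14, p11) → 48.0654
Σ area = 1104.581

Euler: V−E+F = 12−30+20 = 2.

facets=20 area=1104.581


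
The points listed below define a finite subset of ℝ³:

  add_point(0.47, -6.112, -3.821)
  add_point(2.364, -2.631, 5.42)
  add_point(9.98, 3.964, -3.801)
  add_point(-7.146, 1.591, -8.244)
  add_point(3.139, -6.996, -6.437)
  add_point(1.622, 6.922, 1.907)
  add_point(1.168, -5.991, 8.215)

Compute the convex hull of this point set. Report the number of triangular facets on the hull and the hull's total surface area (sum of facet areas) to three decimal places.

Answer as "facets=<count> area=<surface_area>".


Hull vertices (6/7): indices [0, 2, 3, 4, 5, 6].

Facet areas (half cross-product norm):
  f1: (p4, p2, p3) → 88.6281
  f2: (p6, p4, p2) → 96.0084
  f3: (p5, p2, p3) → 76.0996
  f4: (p5, p6, p3) → 103.6769
  f5: (p5, p6, p2) → 75.8033
  f6: (p0, p4, p3) → 21.0761
  f7: (p0, p6, p3) → 64.3840
  f8: (p0, p6, p4) → 17.7487
Σ area = 543.425

Euler: V−E+F = 6−12+8 = 2.

facets=8 area=543.425


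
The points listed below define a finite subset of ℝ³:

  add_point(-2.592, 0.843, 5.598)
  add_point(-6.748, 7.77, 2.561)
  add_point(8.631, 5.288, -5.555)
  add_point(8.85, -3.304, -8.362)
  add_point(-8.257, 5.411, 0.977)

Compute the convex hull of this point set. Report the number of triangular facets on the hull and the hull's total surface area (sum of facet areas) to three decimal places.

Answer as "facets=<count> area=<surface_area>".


Extreme-point indices: [0, 1, 2, 3, 4] — 5 of 5 on the boundary.

Facet areas (half cross-product norm):
  f1: (p0, p3, p4) → 79.2439
  f2: (p0, p1, p4) → 13.6316
  f3: (p2, p3, p4) → 81.0424
  f4: (p2, p1, p4) → 28.1670
  f5: (p2, p0, p3) → 74.2651
  f6: (p2, p0, p1) → 70.3426
Σ area = 346.693

Euler: V−E+F = 5−9+6 = 2.

facets=6 area=346.693


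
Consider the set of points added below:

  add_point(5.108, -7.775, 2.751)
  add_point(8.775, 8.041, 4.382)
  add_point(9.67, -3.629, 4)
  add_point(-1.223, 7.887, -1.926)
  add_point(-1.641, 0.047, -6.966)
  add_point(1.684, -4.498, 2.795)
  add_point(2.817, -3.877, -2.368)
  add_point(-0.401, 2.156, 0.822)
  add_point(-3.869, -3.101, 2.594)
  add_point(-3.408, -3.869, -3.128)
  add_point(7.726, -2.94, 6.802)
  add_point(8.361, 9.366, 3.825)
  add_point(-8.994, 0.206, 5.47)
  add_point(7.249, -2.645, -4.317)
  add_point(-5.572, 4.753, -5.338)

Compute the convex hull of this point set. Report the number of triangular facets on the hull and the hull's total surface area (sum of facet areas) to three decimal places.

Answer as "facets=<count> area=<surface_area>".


Hull vertices (12/15): indices [0, 1, 2, 3, 4, 8, 9, 10, 11, 12, 13, 14].

Per-facet area ½‖(b−a)×(c−a)‖:
  f1: (p0, p10, p12) → 55.7457
  f2: (p0, p10, p2) → 10.8694
  f3: (p3, p14, p4) → 20.0928
  f4: (p3, p11, p12) → 71.1580
  f5: (p3, p14, p12) → 38.6144
  f6: (p1, p10, p2) → 19.6360
  f7: (p1, p11, p12) → 14.4325
  f8: (p1, p10, p12) → 95.8305
  f9: (p9, p14, p12) → 48.5227
  f10: (p9, p14, p4) → 18.0858
  f11: (p13, p0, p2) → 26.0077
  f12: (p13, p9, p4) → 27.7095
  f13: (p13, p9, p0) → 44.7558
  f14: (p13, p1, p2) → 50.7763
  f15: (p13, p1, p11) → 9.4156
  f16: (p13, p3, p11) → 72.9039
  f17: (p13, p3, p4) → 45.0121
  f18: (p8, p0, p12) → 15.3015
  f19: (p8, p9, p12) → 16.3488
  f20: (p8, p9, p0) → 29.1125
Σ area = 730.332

Euler: V−E+F = 12−30+20 = 2.

facets=20 area=730.332


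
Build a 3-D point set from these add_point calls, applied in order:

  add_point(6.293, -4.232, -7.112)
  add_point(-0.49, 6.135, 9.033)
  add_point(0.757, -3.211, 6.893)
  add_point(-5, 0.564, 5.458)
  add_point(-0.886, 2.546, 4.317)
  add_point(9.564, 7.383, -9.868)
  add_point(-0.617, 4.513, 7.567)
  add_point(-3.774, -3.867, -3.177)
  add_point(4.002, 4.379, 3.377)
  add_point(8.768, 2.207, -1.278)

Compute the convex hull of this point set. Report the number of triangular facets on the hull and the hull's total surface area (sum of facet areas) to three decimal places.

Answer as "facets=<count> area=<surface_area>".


7 of the 10 inputs are extreme points: [0, 1, 2, 3, 5, 7, 9].

Facet areas (half cross-product norm):
  f1: (p1, p5, p3) → 85.5448
  f2: (p2, p1, p3) → 27.7104
  f3: (p7, p5, p3) → 90.5983
  f4: (p7, p0, p5) → 63.9452
  f5: (p7, p2, p3) → 33.9221
  f6: (p7, p2, p0) → 59.7474
  f7: (p9, p1, p5) → 61.8070
  f8: (p9, p2, p1) → 60.1008
  f9: (p9, p0, p5) → 44.8377
  f10: (p9, p2, p0) → 57.0834
Σ area = 585.297

Euler characteristic 7−15+10 = 2 ✓

facets=10 area=585.297


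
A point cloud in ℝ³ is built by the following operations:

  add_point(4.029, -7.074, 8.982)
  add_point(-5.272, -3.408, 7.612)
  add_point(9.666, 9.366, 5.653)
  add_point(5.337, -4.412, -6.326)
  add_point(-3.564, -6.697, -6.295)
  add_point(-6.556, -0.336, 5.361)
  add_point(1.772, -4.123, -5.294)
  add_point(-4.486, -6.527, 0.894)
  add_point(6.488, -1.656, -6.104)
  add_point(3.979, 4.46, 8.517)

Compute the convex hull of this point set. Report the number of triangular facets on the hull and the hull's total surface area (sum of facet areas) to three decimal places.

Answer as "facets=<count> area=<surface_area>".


Hull vertices (9/10): indices [0, 1, 2, 3, 4, 5, 7, 8, 9].

Facet areas (half cross-product norm):
  f1: (p9, p2, p5) → 30.6805
  f2: (p9, p0, p2) → 36.3602
  f3: (p4, p2, p5) → 128.3909
  f4: (p4, p7, p5) → 22.6847
  f5: (p4, p3, p0) → 71.0656
  f6: (p4, p7, p0) → 34.4414
  f7: (p1, p9, p5) → 23.9290
  f8: (p1, p9, p0) → 54.0510
  f9: (p1, p7, p5) → 14.7951
  f10: (p1, p7, p0) → 37.2759
  f11: (p8, p4, p2) → 80.7358
  f12: (p8, p4, p3) → 11.0007
  f13: (p8, p0, p2) → 121.3402
  f14: (p8, p3, p0) → 23.1903
Σ area = 689.941

Check V−E+F: 9 − 21 + 14 = 2.

facets=14 area=689.941


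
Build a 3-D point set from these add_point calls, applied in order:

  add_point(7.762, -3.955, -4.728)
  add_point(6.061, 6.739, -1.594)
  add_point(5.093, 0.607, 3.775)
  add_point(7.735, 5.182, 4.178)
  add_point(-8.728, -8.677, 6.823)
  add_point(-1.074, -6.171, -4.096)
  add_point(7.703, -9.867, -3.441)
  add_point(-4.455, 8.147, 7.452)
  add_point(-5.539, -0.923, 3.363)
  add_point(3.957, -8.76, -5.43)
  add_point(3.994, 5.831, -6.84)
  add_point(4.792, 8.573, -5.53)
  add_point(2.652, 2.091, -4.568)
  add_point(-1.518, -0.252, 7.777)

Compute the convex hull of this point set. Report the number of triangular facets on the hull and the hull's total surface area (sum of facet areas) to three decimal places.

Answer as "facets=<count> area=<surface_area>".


facets=20 area=853.561

12 of the 14 inputs are extreme points: [0, 2, 3, 4, 5, 6, 7, 8, 9, 10, 11, 13].

Facet areas (half cross-product norm):
  f1: (p7, p13, p4) → 42.9885
  f2: (p6, p13, p4) → 96.0953
  f3: (p6, p2, p13) → 46.9403
  f4: (p10, p11, p0) → 13.0961
  f5: (p10, p7, p11) → 24.6879
  f6: (p3, p7, p13) → 49.4205
  f7: (p3, p2, p13) → 18.0686
  f8: (p3, p7, p11) → 68.9786
  f9: (p3, p11, p0) → 62.3633
  f10: (p3, p6, p0) → 32.2086
  f11: (p3, p6, p2) → 26.4710
  f12: (p9, p6, p0) → 12.4954
  f13: (p9, p10, p0) → 29.0745
  f14: (p9, p10, p5) → 38.6867
  f15: (p9, p5, p4) → 31.8229
  f16: (p9, p6, p4) → 36.8665
  f17: (p8, p7, p4) → 34.2165
  f18: (p8, p10, p7) → 76.1671
  f19: (p8, p5, p4) → 46.0499
  f20: (p8, p10, p5) → 66.8630
Σ area = 853.561

Check V−E+F: 12 − 30 + 20 = 2.


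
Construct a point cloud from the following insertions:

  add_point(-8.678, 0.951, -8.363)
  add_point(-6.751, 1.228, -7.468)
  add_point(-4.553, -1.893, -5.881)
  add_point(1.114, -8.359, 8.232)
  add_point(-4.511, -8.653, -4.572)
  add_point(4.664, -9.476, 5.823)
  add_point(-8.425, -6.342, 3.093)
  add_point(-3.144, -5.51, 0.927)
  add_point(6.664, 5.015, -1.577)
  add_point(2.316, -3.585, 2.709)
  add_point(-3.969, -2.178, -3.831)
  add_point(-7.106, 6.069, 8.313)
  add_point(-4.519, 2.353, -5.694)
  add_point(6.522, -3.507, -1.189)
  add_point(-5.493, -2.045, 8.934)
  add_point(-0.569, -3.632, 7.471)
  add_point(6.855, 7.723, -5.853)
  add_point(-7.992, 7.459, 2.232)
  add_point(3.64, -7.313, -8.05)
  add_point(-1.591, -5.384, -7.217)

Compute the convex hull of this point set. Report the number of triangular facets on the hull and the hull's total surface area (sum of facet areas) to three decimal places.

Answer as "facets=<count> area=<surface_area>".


Extreme-point indices: [0, 3, 4, 5, 6, 8, 11, 13, 14, 16, 17, 18] — 12 of 20 on the boundary.

Triangle areas on the boundary:
  f1: (p18, p16, p0) → 107.3002
  f2: (p17, p16, p0) → 98.6056
  f3: (p6, p17, p0) → 76.0294
  f4: (p13, p18, p16) → 50.5011
  f5: (p13, p18, p5) → 37.9607
  f6: (p13, p8, p16) → 17.7076
  f7: (p13, p8, p5) → 29.6819
  f8: (p3, p6, p14) → 35.3519
  f9: (p3, p8, p5) → 36.0744
  f10: (p4, p18, p5) → 59.3476
  f11: (p4, p3, p5) → 30.4961
  f12: (p4, p3, p6) → 49.0903
  f13: (p4, p18, p0) → 49.7399
  f14: (p4, p6, p0) → 49.3855
  f15: (p11, p6, p14) → 29.6134
  f16: (p11, p6, p17) → 41.8924
  f17: (p11, p3, p14) → 22.3920
  f18: (p11, p3, p8) → 125.3689
  f19: (p11, p17, p16) → 50.0612
  f20: (p11, p8, p16) → 37.5252
Σ area = 1034.125

Check V−E+F: 12 − 30 + 20 = 2.

facets=20 area=1034.125


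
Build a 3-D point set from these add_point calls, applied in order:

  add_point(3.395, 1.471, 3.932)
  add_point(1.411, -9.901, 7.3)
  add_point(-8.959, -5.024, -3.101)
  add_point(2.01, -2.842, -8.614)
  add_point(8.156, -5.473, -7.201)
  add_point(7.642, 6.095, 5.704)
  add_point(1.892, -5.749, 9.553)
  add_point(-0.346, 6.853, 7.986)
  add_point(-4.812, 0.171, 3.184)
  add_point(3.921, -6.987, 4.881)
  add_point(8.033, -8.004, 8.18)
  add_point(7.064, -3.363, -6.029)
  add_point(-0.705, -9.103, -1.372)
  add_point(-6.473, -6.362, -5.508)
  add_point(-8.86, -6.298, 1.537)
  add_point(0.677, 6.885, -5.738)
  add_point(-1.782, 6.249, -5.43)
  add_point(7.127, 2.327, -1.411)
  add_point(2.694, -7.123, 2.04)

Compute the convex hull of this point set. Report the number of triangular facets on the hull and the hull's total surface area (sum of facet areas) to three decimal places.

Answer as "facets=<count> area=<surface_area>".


facets=24 area=996.779

14 of the 19 inputs are extreme points: [1, 2, 3, 4, 5, 6, 7, 10, 12, 13, 14, 15, 16, 17].

Area of each hull facet:
  f1: (p3, p15, p4) → 31.6370
  f2: (p5, p7, p15) → 53.9040
  f3: (p13, p3, p4) → 26.9619
  f4: (p14, p1, p6) → 29.2028
  f5: (p14, p13, p2) → 7.6432
  f6: (p14, p7, p2) → 40.1464
  f7: (p14, p7, p6) → 85.2557
  f8: (p17, p15, p4) → 43.1429
  f9: (p17, p5, p4) → 18.0474
  f10: (p17, p5, p15) → 35.3263
  f11: (p10, p1, p6) → 15.1421
  f12: (p10, p7, p6) → 38.1730
  f13: (p10, p5, p7) → 59.5902
  f14: (p10, p1, p4) → 53.9803
  f15: (p10, p5, p4) → 105.3512
  f16: (p12, p1, p4) → 47.1430
  f17: (p12, p13, p4) → 41.7860
  f18: (p12, p14, p1) → 40.6823
  f19: (p12, p14, p13) → 27.2597
  f20: (p16, p3, p15) → 13.0483
  f21: (p16, p13, p3) → 49.9302
  f22: (p16, p13, p2) → 24.8134
  f23: (p16, p7, p2) → 91.3338
  f24: (p16, p7, p15) → 17.2776
Σ area = 996.779

Euler characteristic 14−36+24 = 2 ✓


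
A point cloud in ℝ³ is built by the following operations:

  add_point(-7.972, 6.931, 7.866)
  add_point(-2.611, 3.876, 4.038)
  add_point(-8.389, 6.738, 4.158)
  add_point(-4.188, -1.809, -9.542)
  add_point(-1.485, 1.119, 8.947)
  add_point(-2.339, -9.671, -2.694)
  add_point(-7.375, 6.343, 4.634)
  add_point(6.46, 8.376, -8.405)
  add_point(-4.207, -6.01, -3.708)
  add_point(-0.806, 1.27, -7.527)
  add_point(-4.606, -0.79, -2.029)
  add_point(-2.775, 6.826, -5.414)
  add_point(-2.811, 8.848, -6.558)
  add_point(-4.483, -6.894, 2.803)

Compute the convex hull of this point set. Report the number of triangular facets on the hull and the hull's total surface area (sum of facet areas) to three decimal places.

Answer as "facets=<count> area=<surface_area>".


Points on the hull: [0, 2, 3, 4, 5, 7, 8, 12, 13] (9 of 14).

Triangle areas on the boundary:
  f1: (p4, p5, p7) → 151.3804
  f2: (p3, p5, p7) → 73.6921
  f3: (p0, p4, p7) → 89.4756
  f4: (p12, p3, p2) → 68.3779
  f5: (p12, p3, p7) → 52.7660
  f6: (p12, p0, p2) → 13.5139
  f7: (p12, p0, p7) → 63.1254
  f8: (p8, p3, p2) → 55.7754
  f9: (p8, p3, p5) → 10.8883
  f10: (p13, p4, p5) → 23.7594
  f11: (p13, p0, p4) → 45.0735
  f12: (p13, p8, p5) → 13.1164
  f13: (p13, p0, p2) → 26.4414
  f14: (p13, p8, p2) → 46.8295
Σ area = 734.215

Euler: V−E+F = 9−21+14 = 2.

facets=14 area=734.215


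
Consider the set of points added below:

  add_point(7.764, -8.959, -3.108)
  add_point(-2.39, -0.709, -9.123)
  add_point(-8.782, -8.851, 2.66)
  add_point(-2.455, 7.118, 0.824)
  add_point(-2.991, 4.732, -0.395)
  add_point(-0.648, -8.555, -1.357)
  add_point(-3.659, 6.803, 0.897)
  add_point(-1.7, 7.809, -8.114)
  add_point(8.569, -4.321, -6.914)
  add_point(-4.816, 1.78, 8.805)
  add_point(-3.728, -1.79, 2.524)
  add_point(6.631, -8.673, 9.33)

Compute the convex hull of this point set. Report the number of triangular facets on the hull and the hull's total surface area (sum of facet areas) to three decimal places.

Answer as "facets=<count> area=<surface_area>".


facets=16 area=910.082

10 of the 12 inputs are extreme points: [0, 1, 2, 3, 5, 6, 7, 8, 9, 11].

Facet areas (half cross-product norm):
  f1: (p9, p11, p2) → 95.0675
  f2: (p1, p7, p2) → 59.9731
  f3: (p1, p7, p8) → 49.4492
  f4: (p0, p11, p2) → 99.6588
  f5: (p0, p11, p8) → 29.6530
  f6: (p0, p1, p8) → 34.6085
  f7: (p3, p9, p11) → 74.8887
  f8: (p3, p7, p8) → 71.4686
  f9: (p3, p11, p8) → 141.4373
  f10: (p5, p1, p2) → 49.7896
  f11: (p5, p0, p2) → 10.2480
  f12: (p5, p0, p1) → 48.0208
  f13: (p6, p9, p2) → 60.7219
  f14: (p6, p3, p9) → 5.6095
  f15: (p6, p7, p2) → 73.9513
  f16: (p6, p3, p7) → 5.5367
Σ area = 910.082

Euler: V−E+F = 10−24+16 = 2.


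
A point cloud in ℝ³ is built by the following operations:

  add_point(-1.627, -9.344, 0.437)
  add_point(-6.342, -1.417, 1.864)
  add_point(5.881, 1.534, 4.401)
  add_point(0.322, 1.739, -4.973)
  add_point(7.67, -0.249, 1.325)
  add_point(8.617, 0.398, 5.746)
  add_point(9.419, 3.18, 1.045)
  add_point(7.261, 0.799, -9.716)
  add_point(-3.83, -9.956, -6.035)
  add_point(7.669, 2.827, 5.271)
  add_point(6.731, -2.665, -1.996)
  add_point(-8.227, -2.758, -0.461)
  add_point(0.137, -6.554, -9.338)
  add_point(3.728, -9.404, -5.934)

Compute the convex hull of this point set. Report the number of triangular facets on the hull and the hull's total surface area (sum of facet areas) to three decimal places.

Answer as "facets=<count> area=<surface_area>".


facets=18 area=644.542

Hull vertices (11/14): indices [0, 1, 3, 5, 6, 7, 8, 9, 11, 12, 13].

Facet areas (half cross-product norm):
  f1: (p3, p7, p6) → 43.4584
  f2: (p9, p5, p6) → 6.0494
  f3: (p9, p3, p6) → 24.8321
  f4: (p0, p8, p11) → 31.0948
  f5: (p12, p3, p7) → 37.2291
  f6: (p12, p8, p11) → 30.7306
  f7: (p12, p3, p11) → 49.0383
  f8: (p1, p0, p11) → 15.0947
  f9: (p1, p0, p5) → 68.0632
  f10: (p1, p9, p5) → 19.7858
  f11: (p1, p3, p11) → 16.4840
  f12: (p1, p9, p3) → 63.0023
  f13: (p13, p0, p5) → 62.0029
  f14: (p13, p12, p7) → 29.2023
  f15: (p13, p0, p8) → 24.4691
  f16: (p13, p12, p8) → 17.3304
  f17: (p13, p7, p6) → 64.0918
  f18: (p13, p5, p6) → 42.5829
Σ area = 644.542

Euler characteristic 11−27+18 = 2 ✓


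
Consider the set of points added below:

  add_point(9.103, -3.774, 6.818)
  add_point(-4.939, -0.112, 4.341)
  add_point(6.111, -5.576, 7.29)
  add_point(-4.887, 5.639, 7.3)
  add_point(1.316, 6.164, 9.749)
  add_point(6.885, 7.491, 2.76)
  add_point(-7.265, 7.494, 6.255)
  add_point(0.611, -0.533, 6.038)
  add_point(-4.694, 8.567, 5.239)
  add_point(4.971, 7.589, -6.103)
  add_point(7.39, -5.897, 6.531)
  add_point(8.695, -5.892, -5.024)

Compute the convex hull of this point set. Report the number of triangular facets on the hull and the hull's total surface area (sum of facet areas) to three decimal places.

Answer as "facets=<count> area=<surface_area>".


Hull vertices (11/12): indices [0, 1, 2, 3, 4, 5, 6, 8, 9, 10, 11].

Per-facet area ½‖(b−a)×(c−a)‖:
  f1: (p3, p4, p6) → 6.8747
  f2: (p8, p9, p6) → 13.3544
  f3: (p8, p4, p6) → 10.9376
  f4: (p1, p3, p6) → 9.6261
  f5: (p1, p9, p6) → 66.3330
  f6: (p1, p11, p9) → 107.6390
  f7: (p5, p8, p9) → 53.9090
  f8: (p5, p8, p4) → 35.6304
  f9: (p5, p4, p0) → 52.7847
  f10: (p5, p11, p0) → 72.2056
  f11: (p5, p11, p9) → 62.9585
  f12: (p2, p1, p11) → 79.7074
  f13: (p2, p4, p0) → 22.5883
  f14: (p2, p3, p4) → 42.3056
  f15: (p2, p1, p3) → 39.4688
  f16: (p10, p11, p0) → 15.9393
  f17: (p10, p2, p0) → 1.9843
  f18: (p10, p2, p11) → 7.1429
Σ area = 701.390

Check V−E+F: 11 − 27 + 18 = 2.

facets=18 area=701.390


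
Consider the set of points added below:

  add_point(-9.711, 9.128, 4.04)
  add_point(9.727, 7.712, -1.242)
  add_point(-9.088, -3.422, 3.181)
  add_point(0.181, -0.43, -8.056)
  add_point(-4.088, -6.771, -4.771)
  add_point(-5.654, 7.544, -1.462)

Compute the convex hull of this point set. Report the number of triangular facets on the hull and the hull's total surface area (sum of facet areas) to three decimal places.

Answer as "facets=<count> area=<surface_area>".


Hull vertices (6/6): indices [0, 1, 2, 3, 4, 5].

Triangle areas on the boundary:
  f1: (p3, p4, p1) → 47.9889
  f2: (p2, p1, p0) → 125.9907
  f3: (p2, p4, p0) → 57.1711
  f4: (p2, p4, p1) → 101.2710
  f5: (p5, p1, p0) → 44.5563
  f6: (p5, p3, p1) → 80.3631
  f7: (p5, p4, p0) → 46.1495
  f8: (p5, p3, p4) → 49.3772
Σ area = 552.868

Euler: V−E+F = 6−12+8 = 2.

facets=8 area=552.868


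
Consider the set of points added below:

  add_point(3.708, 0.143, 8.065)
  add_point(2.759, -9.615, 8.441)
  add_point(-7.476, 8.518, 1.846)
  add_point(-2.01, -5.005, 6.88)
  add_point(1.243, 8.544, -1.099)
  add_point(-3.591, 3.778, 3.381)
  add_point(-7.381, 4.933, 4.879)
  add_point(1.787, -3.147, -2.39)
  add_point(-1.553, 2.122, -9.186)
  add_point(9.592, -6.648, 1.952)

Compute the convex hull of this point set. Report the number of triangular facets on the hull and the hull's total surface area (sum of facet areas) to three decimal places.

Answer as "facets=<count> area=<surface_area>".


Points on the hull: [0, 1, 2, 3, 4, 6, 7, 8, 9] (9 of 10).

Triangle areas on the boundary:
  f1: (p0, p1, p9) → 44.6106
  f2: (p3, p8, p1) → 53.0199
  f3: (p7, p1, p9) → 46.8076
  f4: (p7, p8, p9) → 24.2508
  f5: (p7, p8, p1) → 18.1518
  f6: (p4, p8, p9) → 90.8377
  f7: (p4, p0, p9) → 68.4298
  f8: (p4, p8, p2) → 49.2279
  f9: (p4, p0, p2) → 58.2495
  f10: (p6, p0, p1) → 58.3579
  f11: (p6, p3, p1) → 11.7600
  f12: (p6, p0, p2) → 25.8117
  f13: (p6, p8, p2) → 32.6415
  f14: (p6, p3, p8) → 87.4361
Σ area = 669.593

Euler characteristic 9−21+14 = 2 ✓

facets=14 area=669.593


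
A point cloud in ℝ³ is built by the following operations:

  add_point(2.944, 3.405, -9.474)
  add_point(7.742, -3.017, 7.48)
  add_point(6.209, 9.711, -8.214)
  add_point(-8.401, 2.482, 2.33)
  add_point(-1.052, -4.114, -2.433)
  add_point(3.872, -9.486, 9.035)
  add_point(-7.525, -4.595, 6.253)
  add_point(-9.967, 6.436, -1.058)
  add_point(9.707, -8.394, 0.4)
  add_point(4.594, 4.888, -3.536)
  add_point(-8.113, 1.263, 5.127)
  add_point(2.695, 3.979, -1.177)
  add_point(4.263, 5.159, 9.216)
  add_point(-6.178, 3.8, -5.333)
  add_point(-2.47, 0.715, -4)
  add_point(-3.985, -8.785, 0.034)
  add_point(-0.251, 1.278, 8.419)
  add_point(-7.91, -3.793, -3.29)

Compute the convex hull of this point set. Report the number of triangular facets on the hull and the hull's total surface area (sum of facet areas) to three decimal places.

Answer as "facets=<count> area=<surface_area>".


facets=22 area=1111.962

13 of the 18 inputs are extreme points: [0, 1, 2, 5, 6, 7, 8, 10, 12, 13, 15, 16, 17].

Area of each hull facet:
  f1: (p12, p2, p7) → 138.7087
  f2: (p17, p6, p7) → 50.7604
  f3: (p10, p12, p7) → 54.4962
  f4: (p10, p6, p7) → 15.7172
  f5: (p13, p2, p7) → 38.3329
  f6: (p13, p17, p7) → 25.2173
  f7: (p0, p2, p8) → 57.2290
  f8: (p0, p13, p2) → 34.4268
  f9: (p0, p13, p17) → 38.9362
  f10: (p1, p5, p8) → 34.0946
  f11: (p1, p5, p12) → 29.6095
  f12: (p1, p2, p8) → 90.0971
  f13: (p1, p12, p2) → 82.0210
  f14: (p16, p5, p12) → 32.7584
  f15: (p16, p5, p6) → 53.0420
  f16: (p16, p10, p12) → 17.0563
  f17: (p16, p10, p6) → 25.2107
  f18: (p15, p17, p6) → 28.8652
  f19: (p15, p5, p6) → 47.9934
  f20: (p15, p5, p8) → 60.5450
  f21: (p15, p0, p8) → 105.6430
  f22: (p15, p0, p17) → 51.2007
Σ area = 1111.962

Euler: V−E+F = 13−33+22 = 2.


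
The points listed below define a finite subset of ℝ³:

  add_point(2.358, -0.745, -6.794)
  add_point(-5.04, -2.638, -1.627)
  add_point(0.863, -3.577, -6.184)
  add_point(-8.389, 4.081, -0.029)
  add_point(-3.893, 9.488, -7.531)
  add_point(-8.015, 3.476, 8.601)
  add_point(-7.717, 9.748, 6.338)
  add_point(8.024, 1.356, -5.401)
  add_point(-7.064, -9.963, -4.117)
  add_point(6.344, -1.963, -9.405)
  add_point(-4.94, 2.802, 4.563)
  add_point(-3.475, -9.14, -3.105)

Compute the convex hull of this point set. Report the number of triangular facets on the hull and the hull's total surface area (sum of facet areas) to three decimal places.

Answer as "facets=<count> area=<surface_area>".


facets=12 area=771.825

Hull vertices (8/12): indices [3, 4, 5, 6, 7, 8, 9, 11].

Area of each hull facet:
  f1: (p5, p8, p3) → 62.2151
  f2: (p4, p8, p3) → 72.9053
  f3: (p11, p5, p7) → 137.4926
  f4: (p11, p5, p8) → 33.8547
  f5: (p9, p4, p7) → 39.8447
  f6: (p9, p4, p8) → 124.4751
  f7: (p9, p11, p7) → 36.6615
  f8: (p9, p11, p8) → 19.5370
  f9: (p6, p5, p7) → 70.4578
  f10: (p6, p4, p7) → 104.5278
  f11: (p6, p5, p3) → 26.4646
  f12: (p6, p4, p3) → 43.3892
Σ area = 771.825

Check V−E+F: 8 − 18 + 12 = 2.


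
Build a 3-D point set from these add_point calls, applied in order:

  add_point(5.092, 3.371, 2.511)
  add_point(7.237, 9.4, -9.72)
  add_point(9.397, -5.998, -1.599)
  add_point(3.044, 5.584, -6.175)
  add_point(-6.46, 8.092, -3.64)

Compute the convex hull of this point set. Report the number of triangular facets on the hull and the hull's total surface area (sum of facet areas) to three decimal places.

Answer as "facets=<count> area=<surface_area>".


facets=6 area=363.895

Hull vertices (5/5): indices [0, 1, 2, 3, 4].

Area of each hull facet:
  f1: (p0, p2, p4) → 69.1582
  f2: (p0, p1, p4) → 87.5452
  f3: (p0, p1, p2) → 76.5946
  f4: (p3, p2, p4) → 59.3337
  f5: (p3, p1, p4) → 27.6821
  f6: (p3, p1, p2) → 43.5808
Σ area = 363.895

Euler characteristic 5−9+6 = 2 ✓
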